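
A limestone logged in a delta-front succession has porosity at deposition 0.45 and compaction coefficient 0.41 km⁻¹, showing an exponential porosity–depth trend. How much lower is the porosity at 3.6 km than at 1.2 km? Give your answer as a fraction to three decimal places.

φ(1.2) = 0.45·e^(−0.41×1.2) = 0.2751
φ(3.6) = 0.45·e^(−0.41×3.6) = 0.1028
Δφ = 0.2751 − 0.1028 = 0.1723

0.172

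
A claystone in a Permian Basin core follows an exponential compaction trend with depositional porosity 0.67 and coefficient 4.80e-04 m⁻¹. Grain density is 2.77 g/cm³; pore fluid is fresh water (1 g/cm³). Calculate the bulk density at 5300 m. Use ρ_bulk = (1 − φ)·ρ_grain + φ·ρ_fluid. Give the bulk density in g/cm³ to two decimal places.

Working in km (1 km = 1000 m; β in km⁻¹ = β in m⁻¹ × 1000):
Porosity at depth: φ = 0.67·exp(−0.48×5.3) = 0.67×0.0786 = 0.0526
Bulk density: ρ_b = (1−φ)ρ_g + φ·ρ_f = 0.9474×2.77 + 0.0526×1
       = 2.624 + 0.053 = 2.677 g/cm³

2.68 g/cm³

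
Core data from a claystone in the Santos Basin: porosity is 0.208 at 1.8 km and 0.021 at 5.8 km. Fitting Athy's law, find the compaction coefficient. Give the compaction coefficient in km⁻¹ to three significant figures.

Athy: n(z) = n₀ e^(−cz) ⇒ n₁/n₂ = e^{c(z₂−z₁)} ⇒ c = ln(n₁/n₂)/(z₂−z₁)
c = ln(0.208/0.021) / (5.8 − 1.8) = ln(9.905) / 4 = 2.2930 / 4 = 0.5733 km⁻¹

0.573 km⁻¹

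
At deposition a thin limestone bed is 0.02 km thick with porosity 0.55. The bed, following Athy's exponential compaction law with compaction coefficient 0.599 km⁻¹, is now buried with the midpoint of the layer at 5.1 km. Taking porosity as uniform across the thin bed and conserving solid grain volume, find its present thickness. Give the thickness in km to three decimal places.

Porosity at 5.1 km: n = 0.55·exp(−0.599×5.1) = 0.0259
Solid-volume conservation: h(1−n) = h₀(1−n₀) ⇒ h = h₀·(1−n₀)/(1−n)
h = 0.02 × (1 − 0.55)/(1 − 0.0259) = 0.02 × 0.4620 = 0.0092 km

0.009 km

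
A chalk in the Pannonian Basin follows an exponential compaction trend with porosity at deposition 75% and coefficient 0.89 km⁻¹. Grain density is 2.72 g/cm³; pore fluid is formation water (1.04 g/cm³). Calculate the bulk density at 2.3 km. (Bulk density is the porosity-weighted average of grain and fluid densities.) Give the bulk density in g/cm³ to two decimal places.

Porosity at depth: n = 0.75·exp(−0.89×2.3) = 0.75×0.1291 = 0.0968
Bulk density: ρ_b = (1−n)ρ_g + n·ρ_f = 0.9032×2.72 + 0.0968×1.04
       = 2.457 + 0.101 = 2.557 g/cm³

2.56 g/cm³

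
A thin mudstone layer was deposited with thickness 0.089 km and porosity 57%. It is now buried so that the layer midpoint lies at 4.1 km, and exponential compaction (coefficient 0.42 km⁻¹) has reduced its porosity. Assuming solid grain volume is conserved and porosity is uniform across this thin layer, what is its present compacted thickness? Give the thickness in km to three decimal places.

0.043 km

Porosity at 4.1 km: phi = 0.57·exp(−0.42×4.1) = 0.1019
Solid-volume conservation: h(1−phi) = h₀(1−phi₀) ⇒ h = h₀·(1−phi₀)/(1−phi)
h = 0.089 × (1 − 0.57)/(1 − 0.1019) = 0.089 × 0.4788 = 0.0426 km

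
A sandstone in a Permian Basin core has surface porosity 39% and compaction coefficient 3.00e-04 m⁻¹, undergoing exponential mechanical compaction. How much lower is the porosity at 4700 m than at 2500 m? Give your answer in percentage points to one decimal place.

Working in km (1 km = 1000 m; k in km⁻¹ = k in m⁻¹ × 1000):
phi(2.5) = 0.39·e^(−0.3×2.5) = 0.1842
phi(4.7) = 0.39·e^(−0.3×4.7) = 0.0952
Δphi = 0.1842 − 0.0952 = 0.0890

8.9 percentage points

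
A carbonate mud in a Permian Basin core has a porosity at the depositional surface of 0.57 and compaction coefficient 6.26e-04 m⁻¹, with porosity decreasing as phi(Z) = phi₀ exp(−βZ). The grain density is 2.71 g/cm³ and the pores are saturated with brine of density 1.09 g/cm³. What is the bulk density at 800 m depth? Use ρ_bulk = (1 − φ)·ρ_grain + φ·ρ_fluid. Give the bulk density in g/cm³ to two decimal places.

Working in km (1 km = 1000 m; β in km⁻¹ = β in m⁻¹ × 1000):
Porosity at depth: phi = 0.57·exp(−0.626×0.8) = 0.57×0.6060 = 0.3454
Bulk density: ρ_b = (1−phi)ρ_g + phi·ρ_f = 0.6546×2.71 + 0.3454×1.09
       = 1.774 + 0.377 = 2.150 g/cm³

2.15 g/cm³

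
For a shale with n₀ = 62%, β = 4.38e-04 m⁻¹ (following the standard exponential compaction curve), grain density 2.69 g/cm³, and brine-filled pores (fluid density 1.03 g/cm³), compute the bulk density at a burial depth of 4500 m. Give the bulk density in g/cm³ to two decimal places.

2.55 g/cm³

Working in km (1 km = 1000 m; β in km⁻¹ = β in m⁻¹ × 1000):
Porosity at depth: n = 0.62·exp(−0.438×4.5) = 0.62×0.1393 = 0.0864
Bulk density: ρ_b = (1−n)ρ_g + n·ρ_f = 0.9136×2.69 + 0.0864×1.03
       = 2.458 + 0.089 = 2.547 g/cm³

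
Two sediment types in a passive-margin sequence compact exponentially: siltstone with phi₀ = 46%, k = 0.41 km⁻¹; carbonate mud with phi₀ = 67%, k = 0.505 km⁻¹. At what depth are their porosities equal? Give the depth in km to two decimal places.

3.96 km

Set phi₀ₐ e^(−kₐz) = phi₀ᵦ e^(−kᵦz) ⇒ ln(phi₀ₐ/phi₀ᵦ) = (kₐ − kᵦ)·z
z = ln(0.46/0.67) / (0.41 − 0.505) = -0.3761 / -0.095 = 3.958 km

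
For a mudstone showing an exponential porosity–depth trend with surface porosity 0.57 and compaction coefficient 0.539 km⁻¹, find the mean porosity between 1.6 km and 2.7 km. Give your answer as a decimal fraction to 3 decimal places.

⟨phi⟩ = (1/(d₂−d₁)) ∫ phi₀ e^(−cd) dd = phi₀·(e^(−c·d₁) − e^(−c·d₂)) / (c·(d₂−d₁))
e^(−0.539×1.6) = 0.4221; e^(−0.539×2.7) = 0.2333
⟨phi⟩ = 0.57 × (0.4221 − 0.2333) / (0.539 × 1.1) = 0.57 × 0.3185 = 0.1815

0.182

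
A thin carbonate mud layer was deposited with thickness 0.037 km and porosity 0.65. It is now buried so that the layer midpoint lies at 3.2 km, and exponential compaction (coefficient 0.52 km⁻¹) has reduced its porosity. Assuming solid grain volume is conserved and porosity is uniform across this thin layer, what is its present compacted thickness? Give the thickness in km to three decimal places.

0.015 km

Porosity at 3.2 km: n = 0.65·exp(−0.52×3.2) = 0.1231
Solid-volume conservation: h(1−n) = h₀(1−n₀) ⇒ h = h₀·(1−n₀)/(1−n)
h = 0.037 × (1 − 0.65)/(1 − 0.1231) = 0.037 × 0.3991 = 0.0148 km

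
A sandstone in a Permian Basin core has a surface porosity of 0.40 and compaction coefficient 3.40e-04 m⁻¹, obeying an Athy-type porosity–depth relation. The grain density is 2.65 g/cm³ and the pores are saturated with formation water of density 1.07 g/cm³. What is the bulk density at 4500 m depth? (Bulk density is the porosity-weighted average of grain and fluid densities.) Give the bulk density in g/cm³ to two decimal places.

Working in km (1 km = 1000 m; β in km⁻¹ = β in m⁻¹ × 1000):
Porosity at depth: φ = 0.4·exp(−0.34×4.5) = 0.4×0.2165 = 0.0866
Bulk density: ρ_b = (1−φ)ρ_g + φ·ρ_f = 0.9134×2.65 + 0.0866×1.07
       = 2.420 + 0.093 = 2.513 g/cm³

2.51 g/cm³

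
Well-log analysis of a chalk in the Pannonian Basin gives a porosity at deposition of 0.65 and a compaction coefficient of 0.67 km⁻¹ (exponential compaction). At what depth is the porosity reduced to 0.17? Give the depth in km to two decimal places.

2.00 km

Invert Athy's law: d = ln(n₀/n) / c
d = ln(0.65/0.17) / 0.67 = ln(3.824) / 0.67 = 1.3412 / 0.67 = 2.002 km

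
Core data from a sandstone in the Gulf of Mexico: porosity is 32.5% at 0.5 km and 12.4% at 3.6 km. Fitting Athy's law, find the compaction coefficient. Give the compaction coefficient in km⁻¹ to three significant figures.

0.311 km⁻¹

Athy: phi(Z) = phi₀ e^(−βZ) ⇒ phi₁/phi₂ = e^{β(Z₂−Z₁)} ⇒ β = ln(phi₁/phi₂)/(Z₂−Z₁)
β = ln(0.325/0.124) / (3.6 − 0.5) = ln(2.621) / 3.1 = 0.9635 / 3.1 = 0.3108 km⁻¹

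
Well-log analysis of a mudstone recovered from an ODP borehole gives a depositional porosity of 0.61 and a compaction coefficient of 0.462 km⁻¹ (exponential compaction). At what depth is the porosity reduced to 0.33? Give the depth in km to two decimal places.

1.33 km

Invert Athy's law: d = ln(φ₀/φ) / k
d = ln(0.61/0.33) / 0.462 = ln(1.848) / 0.462 = 0.6144 / 0.462 = 1.330 km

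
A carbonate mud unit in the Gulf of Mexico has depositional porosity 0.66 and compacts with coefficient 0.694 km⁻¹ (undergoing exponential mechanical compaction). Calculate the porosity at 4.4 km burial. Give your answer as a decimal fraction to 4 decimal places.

phi = phi₀·exp(−β·z) = 0.66 × exp(−0.694 × 4.4) = 0.66 × exp(−3.054)
  = 0.66 × 0.0472 = 0.0311

0.0311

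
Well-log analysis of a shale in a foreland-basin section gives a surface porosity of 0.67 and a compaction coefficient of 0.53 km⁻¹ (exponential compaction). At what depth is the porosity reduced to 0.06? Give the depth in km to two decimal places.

Invert Athy's law: d = ln(n₀/n) / c
d = ln(0.67/0.06) / 0.53 = ln(11.17) / 0.53 = 2.4129 / 0.53 = 4.553 km

4.55 km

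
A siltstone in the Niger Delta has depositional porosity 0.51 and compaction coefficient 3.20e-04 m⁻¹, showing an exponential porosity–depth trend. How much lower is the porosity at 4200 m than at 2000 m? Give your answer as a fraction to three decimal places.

0.136

Working in km (1 km = 1000 m; k in km⁻¹ = k in m⁻¹ × 1000):
φ(2) = 0.51·e^(−0.32×2) = 0.2689
φ(4.2) = 0.51·e^(−0.32×4.2) = 0.1330
Δφ = 0.2689 − 0.1330 = 0.1359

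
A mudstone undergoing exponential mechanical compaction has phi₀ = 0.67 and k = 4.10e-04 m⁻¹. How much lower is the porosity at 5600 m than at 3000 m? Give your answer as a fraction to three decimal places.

0.128

Working in km (1 km = 1000 m; k in km⁻¹ = k in m⁻¹ × 1000):
phi(3) = 0.67·e^(−0.41×3) = 0.1958
phi(5.6) = 0.67·e^(−0.41×5.6) = 0.0674
Δphi = 0.1958 − 0.0674 = 0.1284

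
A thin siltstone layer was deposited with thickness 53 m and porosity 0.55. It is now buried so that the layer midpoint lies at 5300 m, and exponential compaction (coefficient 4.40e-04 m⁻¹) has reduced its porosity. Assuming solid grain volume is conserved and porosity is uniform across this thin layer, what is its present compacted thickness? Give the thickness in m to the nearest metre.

25 m

Working in km (1 km = 1000 m; k in km⁻¹ = k in m⁻¹ × 1000):
Porosity at 5.3 km: n = 0.55·exp(−0.44×5.3) = 0.0534
Solid-volume conservation: h(1−n) = h₀(1−n₀) ⇒ h = h₀·(1−n₀)/(1−n)
h = 0.053 × (1 − 0.55)/(1 − 0.0534) = 0.053 × 0.4754 = 0.0252 km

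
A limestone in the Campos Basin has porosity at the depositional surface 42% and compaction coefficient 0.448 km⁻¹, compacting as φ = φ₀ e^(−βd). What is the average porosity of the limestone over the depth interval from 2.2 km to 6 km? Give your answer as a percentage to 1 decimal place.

7.5%

⟨φ⟩ = (1/(d₂−d₁)) ∫ φ₀ e^(−βd) dd = φ₀·(e^(−β·d₁) − e^(−β·d₂)) / (β·(d₂−d₁))
e^(−0.448×2.2) = 0.3732; e^(−0.448×6) = 0.0680
⟨φ⟩ = 0.42 × (0.3732 − 0.0680) / (0.448 × 3.8) = 0.42 × 0.1793 = 0.0753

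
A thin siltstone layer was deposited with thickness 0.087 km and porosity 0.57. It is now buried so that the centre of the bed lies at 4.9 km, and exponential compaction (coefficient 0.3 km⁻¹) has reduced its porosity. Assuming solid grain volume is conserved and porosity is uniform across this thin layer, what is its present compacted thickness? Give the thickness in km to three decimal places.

Porosity at 4.9 km: phi = 0.57·exp(−0.3×4.9) = 0.1311
Solid-volume conservation: h(1−phi) = h₀(1−phi₀) ⇒ h = h₀·(1−phi₀)/(1−phi)
h = 0.087 × (1 − 0.57)/(1 − 0.1311) = 0.087 × 0.4949 = 0.0431 km

0.043 km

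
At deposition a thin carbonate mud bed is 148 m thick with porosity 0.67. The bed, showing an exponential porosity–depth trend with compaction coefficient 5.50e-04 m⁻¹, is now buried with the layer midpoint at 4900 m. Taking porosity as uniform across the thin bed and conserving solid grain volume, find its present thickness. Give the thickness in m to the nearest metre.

Working in km (1 km = 1000 m; c in km⁻¹ = c in m⁻¹ × 1000):
Porosity at 4.9 km: φ = 0.67·exp(−0.55×4.9) = 0.0453
Solid-volume conservation: h(1−φ) = h₀(1−φ₀) ⇒ h = h₀·(1−φ₀)/(1−φ)
h = 0.148 × (1 − 0.67)/(1 − 0.0453) = 0.148 × 0.3456 = 0.0512 km

51 m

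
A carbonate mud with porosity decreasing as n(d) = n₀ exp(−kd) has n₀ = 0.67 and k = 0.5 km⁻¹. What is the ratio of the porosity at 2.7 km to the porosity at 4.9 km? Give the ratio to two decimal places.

3.00

n(d₁)/n(d₂) = e^(−k·d₁)/e^(−k·d₂) = e^{k(d₂−d₁)}
= exp(0.5 × 2.2) = exp(1.1) = 3.0042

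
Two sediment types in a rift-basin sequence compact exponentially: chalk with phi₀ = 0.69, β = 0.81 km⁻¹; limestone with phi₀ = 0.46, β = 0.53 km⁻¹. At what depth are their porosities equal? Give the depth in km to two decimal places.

Set phi₀ₐ e^(−βₐz) = phi₀ᵦ e^(−βᵦz) ⇒ ln(phi₀ₐ/phi₀ᵦ) = (βₐ − βᵦ)·z
z = ln(0.69/0.46) / (0.81 − 0.53) = 0.4055 / 0.28 = 1.448 km

1.45 km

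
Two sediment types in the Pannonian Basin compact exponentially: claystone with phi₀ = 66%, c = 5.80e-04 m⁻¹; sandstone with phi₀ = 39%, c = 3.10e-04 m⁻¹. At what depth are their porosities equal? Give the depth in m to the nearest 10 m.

1950 m

Working in km (1 km = 1000 m; c in km⁻¹ = c in m⁻¹ × 1000):
Set phi₀ₐ e^(−cₐd) = phi₀ᵦ e^(−cᵦd) ⇒ ln(phi₀ₐ/phi₀ᵦ) = (cₐ − cᵦ)·d
d = ln(0.66/0.39) / (0.58 − 0.31) = 0.5261 / 0.27 = 1.948 km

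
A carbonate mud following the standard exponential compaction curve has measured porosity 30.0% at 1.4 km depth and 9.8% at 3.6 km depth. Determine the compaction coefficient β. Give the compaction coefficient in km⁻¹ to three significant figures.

Athy: φ(z) = φ₀ e^(−βz) ⇒ φ₁/φ₂ = e^{β(z₂−z₁)} ⇒ β = ln(φ₁/φ₂)/(z₂−z₁)
β = ln(0.3/0.098) / (3.6 − 1.4) = ln(3.061) / 2.2 = 1.1188 / 2.2 = 0.5086 km⁻¹

0.509 km⁻¹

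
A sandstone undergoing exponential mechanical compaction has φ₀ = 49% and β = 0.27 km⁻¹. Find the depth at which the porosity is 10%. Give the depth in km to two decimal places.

Invert Athy's law: z = ln(φ₀/φ) / β
z = ln(0.49/0.1) / 0.27 = ln(4.9) / 0.27 = 1.5892 / 0.27 = 5.886 km

5.89 km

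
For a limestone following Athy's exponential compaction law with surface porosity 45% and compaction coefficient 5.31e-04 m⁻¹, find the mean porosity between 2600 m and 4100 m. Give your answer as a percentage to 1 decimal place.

7.8%

Working in km (1 km = 1000 m; k in km⁻¹ = k in m⁻¹ × 1000):
⟨phi⟩ = (1/(z₂−z₁)) ∫ phi₀ e^(−kz) dz = phi₀·(e^(−k·z₁) − e^(−k·z₂)) / (k·(z₂−z₁))
e^(−0.531×2.6) = 0.2514; e^(−0.531×4.1) = 0.1134
⟨phi⟩ = 0.45 × (0.2514 − 0.1134) / (0.531 × 1.5) = 0.45 × 0.1733 = 0.0780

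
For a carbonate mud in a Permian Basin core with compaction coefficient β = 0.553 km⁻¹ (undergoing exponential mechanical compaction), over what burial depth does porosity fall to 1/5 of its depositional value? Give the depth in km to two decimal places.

2.91 km

φ/φ₀ = 1/5 ⇒ exp(−β·Z) = 1/5 ⇒ Z = ln(5) / β
Z = 1.6094 / 0.553 = 2.910 km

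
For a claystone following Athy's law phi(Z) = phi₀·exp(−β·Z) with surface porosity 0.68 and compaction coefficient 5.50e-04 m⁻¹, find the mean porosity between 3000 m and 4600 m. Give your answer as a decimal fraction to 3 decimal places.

0.087

Working in km (1 km = 1000 m; β in km⁻¹ = β in m⁻¹ × 1000):
⟨phi⟩ = (1/(Z₂−Z₁)) ∫ phi₀ e^(−βZ) dZ = phi₀·(e^(−β·Z₁) − e^(−β·Z₂)) / (β·(Z₂−Z₁))
e^(−0.55×3) = 0.1920; e^(−0.55×4.6) = 0.0797
⟨phi⟩ = 0.68 × (0.1920 − 0.0797) / (0.55 × 1.6) = 0.68 × 0.1277 = 0.0868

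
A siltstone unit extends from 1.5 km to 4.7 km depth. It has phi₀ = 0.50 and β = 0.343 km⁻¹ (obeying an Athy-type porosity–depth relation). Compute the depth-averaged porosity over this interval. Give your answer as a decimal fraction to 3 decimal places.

⟨phi⟩ = (1/(z₂−z₁)) ∫ phi₀ e^(−βz) dz = phi₀·(e^(−β·z₁) − e^(−β·z₂)) / (β·(z₂−z₁))
e^(−0.343×1.5) = 0.5978; e^(−0.343×4.7) = 0.1995
⟨phi⟩ = 0.5 × (0.5978 − 0.1995) / (0.343 × 3.2) = 0.5 × 0.3629 = 0.1815

0.181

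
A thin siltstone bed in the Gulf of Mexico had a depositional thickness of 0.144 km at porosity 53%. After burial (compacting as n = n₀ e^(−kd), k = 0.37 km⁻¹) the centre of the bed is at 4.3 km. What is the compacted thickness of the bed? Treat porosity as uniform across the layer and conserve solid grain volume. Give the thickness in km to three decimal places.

0.076 km

Porosity at 4.3 km: n = 0.53·exp(−0.37×4.3) = 0.1080
Solid-volume conservation: h(1−n) = h₀(1−n₀) ⇒ h = h₀·(1−n₀)/(1−n)
h = 0.144 × (1 − 0.53)/(1 − 0.1080) = 0.144 × 0.5269 = 0.0759 km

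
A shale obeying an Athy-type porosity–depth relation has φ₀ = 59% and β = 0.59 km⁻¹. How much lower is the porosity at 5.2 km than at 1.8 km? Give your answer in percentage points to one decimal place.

φ(1.8) = 0.59·e^(−0.59×1.8) = 0.2040
φ(5.2) = 0.59·e^(−0.59×5.2) = 0.0274
Δφ = 0.2040 − 0.0274 = 0.1766

17.7 percentage points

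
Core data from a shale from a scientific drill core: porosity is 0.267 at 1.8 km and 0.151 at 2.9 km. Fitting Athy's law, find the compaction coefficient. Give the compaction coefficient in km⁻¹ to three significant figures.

Athy: n(Z) = n₀ e^(−βZ) ⇒ n₁/n₂ = e^{β(Z₂−Z₁)} ⇒ β = ln(n₁/n₂)/(Z₂−Z₁)
β = ln(0.267/0.151) / (2.9 − 1.8) = ln(1.768) / 1.1 = 0.5700 / 1.1 = 0.5182 km⁻¹

0.518 km⁻¹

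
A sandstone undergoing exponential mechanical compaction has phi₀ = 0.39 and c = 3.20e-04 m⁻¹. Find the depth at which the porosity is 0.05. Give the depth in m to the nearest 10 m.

6420 m

Working in km (1 km = 1000 m; c in km⁻¹ = c in m⁻¹ × 1000):
Invert Athy's law: Z = ln(phi₀/phi) / c
Z = ln(0.39/0.05) / 0.32 = ln(7.8) / 0.32 = 2.0541 / 0.32 = 6.419 km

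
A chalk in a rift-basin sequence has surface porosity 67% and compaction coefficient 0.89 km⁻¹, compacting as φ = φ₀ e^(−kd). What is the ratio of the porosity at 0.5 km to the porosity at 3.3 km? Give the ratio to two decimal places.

12.09

φ(d₁)/φ(d₂) = e^(−k·d₁)/e^(−k·d₂) = e^{k(d₂−d₁)}
= exp(0.89 × 2.8) = exp(2.492) = 12.0854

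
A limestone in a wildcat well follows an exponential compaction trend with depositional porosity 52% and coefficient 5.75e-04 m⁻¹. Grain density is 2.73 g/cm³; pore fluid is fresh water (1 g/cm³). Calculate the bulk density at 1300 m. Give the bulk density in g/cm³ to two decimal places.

2.30 g/cm³

Working in km (1 km = 1000 m; c in km⁻¹ = c in m⁻¹ × 1000):
Porosity at depth: phi = 0.52·exp(−0.575×1.3) = 0.52×0.4735 = 0.2462
Bulk density: ρ_b = (1−phi)ρ_g + phi·ρ_f = 0.7538×2.73 + 0.2462×1
       = 2.058 + 0.246 = 2.304 g/cm³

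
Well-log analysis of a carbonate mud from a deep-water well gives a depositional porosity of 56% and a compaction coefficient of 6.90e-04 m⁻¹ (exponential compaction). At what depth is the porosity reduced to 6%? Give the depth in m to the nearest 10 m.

Working in km (1 km = 1000 m; β in km⁻¹ = β in m⁻¹ × 1000):
Invert Athy's law: d = ln(φ₀/φ) / β
d = ln(0.56/0.06) / 0.69 = ln(9.333) / 0.69 = 2.2336 / 0.69 = 3.237 km

3240 m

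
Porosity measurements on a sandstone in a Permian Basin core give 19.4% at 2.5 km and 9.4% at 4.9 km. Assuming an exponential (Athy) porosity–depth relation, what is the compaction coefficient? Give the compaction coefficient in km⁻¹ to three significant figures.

Athy: phi(z) = phi₀ e^(−βz) ⇒ phi₁/phi₂ = e^{β(z₂−z₁)} ⇒ β = ln(phi₁/phi₂)/(z₂−z₁)
β = ln(0.194/0.094) / (4.9 − 2.5) = ln(2.064) / 2.4 = 0.7246 / 2.4 = 0.3019 km⁻¹

0.302 km⁻¹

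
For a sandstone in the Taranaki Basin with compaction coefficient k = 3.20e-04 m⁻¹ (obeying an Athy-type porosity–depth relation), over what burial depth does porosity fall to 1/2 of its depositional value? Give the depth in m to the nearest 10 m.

Working in km (1 km = 1000 m; k in km⁻¹ = k in m⁻¹ × 1000):
φ/φ₀ = 1/2 ⇒ exp(−k·Z) = 1/2 ⇒ Z = ln(2) / k
Z = 0.6931 / 0.32 = 2.166 km

2170 m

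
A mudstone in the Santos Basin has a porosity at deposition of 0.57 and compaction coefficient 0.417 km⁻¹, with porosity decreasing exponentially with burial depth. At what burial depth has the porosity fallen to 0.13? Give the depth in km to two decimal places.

Invert Athy's law: Z = ln(n₀/n) / β
Z = ln(0.57/0.13) / 0.417 = ln(4.385) / 0.417 = 1.4781 / 0.417 = 3.545 km

3.54 km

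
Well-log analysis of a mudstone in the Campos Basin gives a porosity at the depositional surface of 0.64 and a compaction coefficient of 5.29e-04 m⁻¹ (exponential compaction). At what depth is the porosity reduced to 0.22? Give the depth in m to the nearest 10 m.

2020 m

Working in km (1 km = 1000 m; β in km⁻¹ = β in m⁻¹ × 1000):
Invert Athy's law: d = ln(phi₀/phi) / β
d = ln(0.64/0.22) / 0.529 = ln(2.909) / 0.529 = 1.0678 / 0.529 = 2.019 km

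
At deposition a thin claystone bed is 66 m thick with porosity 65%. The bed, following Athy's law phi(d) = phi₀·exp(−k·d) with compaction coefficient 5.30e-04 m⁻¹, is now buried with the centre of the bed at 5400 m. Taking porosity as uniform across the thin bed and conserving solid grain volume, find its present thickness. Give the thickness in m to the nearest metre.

24 m

Working in km (1 km = 1000 m; k in km⁻¹ = k in m⁻¹ × 1000):
Porosity at 5.4 km: phi = 0.65·exp(−0.53×5.4) = 0.0372
Solid-volume conservation: h(1−phi) = h₀(1−phi₀) ⇒ h = h₀·(1−phi₀)/(1−phi)
h = 0.066 × (1 − 0.65)/(1 − 0.0372) = 0.066 × 0.3635 = 0.0240 km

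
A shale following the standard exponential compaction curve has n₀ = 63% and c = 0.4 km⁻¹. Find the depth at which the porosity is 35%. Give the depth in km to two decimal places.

1.47 km

Invert Athy's law: d = ln(n₀/n) / c
d = ln(0.63/0.35) / 0.4 = ln(1.8) / 0.4 = 0.5878 / 0.4 = 1.469 km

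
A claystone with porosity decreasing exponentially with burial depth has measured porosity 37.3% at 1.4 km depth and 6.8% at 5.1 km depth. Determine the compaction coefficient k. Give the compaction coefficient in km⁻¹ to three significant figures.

0.460 km⁻¹

Athy: n(Z) = n₀ e^(−kZ) ⇒ n₁/n₂ = e^{k(Z₂−Z₁)} ⇒ k = ln(n₁/n₂)/(Z₂−Z₁)
k = ln(0.373/0.068) / (5.1 − 1.4) = ln(5.485) / 3.7 = 1.7021 / 3.7 = 0.46 km⁻¹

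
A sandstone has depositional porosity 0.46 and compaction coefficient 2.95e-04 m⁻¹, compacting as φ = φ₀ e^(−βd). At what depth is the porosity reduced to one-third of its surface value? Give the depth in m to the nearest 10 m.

Working in km (1 km = 1000 m; β in km⁻¹ = β in m⁻¹ × 1000):
φ/φ₀ = 1/3 ⇒ exp(−β·d) = 1/3 ⇒ d = ln(3) / β
d = 1.0986 / 0.295 = 3.724 km

3720 m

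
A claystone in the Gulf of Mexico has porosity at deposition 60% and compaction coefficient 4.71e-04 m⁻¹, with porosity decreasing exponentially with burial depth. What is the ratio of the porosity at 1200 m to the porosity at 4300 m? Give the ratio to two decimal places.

Working in km (1 km = 1000 m; β in km⁻¹ = β in m⁻¹ × 1000):
φ(Z₁)/φ(Z₂) = e^(−β·Z₁)/e^(−β·Z₂) = e^{β(Z₂−Z₁)}
= exp(0.471 × 3.1) = exp(1.46) = 4.3064

4.31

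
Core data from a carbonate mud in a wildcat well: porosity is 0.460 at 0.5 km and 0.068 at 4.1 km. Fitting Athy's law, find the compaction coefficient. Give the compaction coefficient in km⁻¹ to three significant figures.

Athy: phi(d) = phi₀ e^(−βd) ⇒ phi₁/phi₂ = e^{β(d₂−d₁)} ⇒ β = ln(phi₁/phi₂)/(d₂−d₁)
β = ln(0.46/0.068) / (4.1 − 0.5) = ln(6.765) / 3.6 = 1.9117 / 3.6 = 0.531 km⁻¹

0.531 km⁻¹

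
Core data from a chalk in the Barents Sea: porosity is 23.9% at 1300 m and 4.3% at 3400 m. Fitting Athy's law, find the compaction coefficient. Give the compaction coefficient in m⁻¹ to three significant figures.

0.000817 m⁻¹

Working in km (1 km = 1000 m; k in km⁻¹ = k in m⁻¹ × 1000):
Athy: phi(Z) = phi₀ e^(−kZ) ⇒ phi₁/phi₂ = e^{k(Z₂−Z₁)} ⇒ k = ln(phi₁/phi₂)/(Z₂−Z₁)
k = ln(0.239/0.043) / (3.4 − 1.3) = ln(5.558) / 2.1 = 1.7153 / 2.1 = 0.8168 km⁻¹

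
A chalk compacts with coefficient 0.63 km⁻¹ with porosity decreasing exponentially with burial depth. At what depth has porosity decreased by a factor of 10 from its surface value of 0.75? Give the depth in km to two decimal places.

3.65 km

phi/phi₀ = 1/10 ⇒ exp(−β·Z) = 1/10 ⇒ Z = ln(10) / β
Z = 2.3026 / 0.63 = 3.655 km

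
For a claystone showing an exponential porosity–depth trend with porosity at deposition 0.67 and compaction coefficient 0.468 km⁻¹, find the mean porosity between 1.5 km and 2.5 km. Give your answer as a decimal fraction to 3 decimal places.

0.265

⟨phi⟩ = (1/(d₂−d₁)) ∫ phi₀ e^(−cd) dd = phi₀·(e^(−c·d₁) − e^(−c·d₂)) / (c·(d₂−d₁))
e^(−0.468×1.5) = 0.4956; e^(−0.468×2.5) = 0.3104
⟨phi⟩ = 0.67 × (0.4956 − 0.3104) / (0.468 × 1) = 0.67 × 0.3958 = 0.2652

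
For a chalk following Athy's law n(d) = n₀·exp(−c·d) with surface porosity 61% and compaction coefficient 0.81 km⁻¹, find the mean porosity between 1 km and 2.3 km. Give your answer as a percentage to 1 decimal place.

16.8%

⟨n⟩ = (1/(d₂−d₁)) ∫ n₀ e^(−cd) dd = n₀·(e^(−c·d₁) − e^(−c·d₂)) / (c·(d₂−d₁))
e^(−0.81×1) = 0.4449; e^(−0.81×2.3) = 0.1552
⟨n⟩ = 0.61 × (0.4449 − 0.1552) / (0.81 × 1.3) = 0.61 × 0.2751 = 0.1678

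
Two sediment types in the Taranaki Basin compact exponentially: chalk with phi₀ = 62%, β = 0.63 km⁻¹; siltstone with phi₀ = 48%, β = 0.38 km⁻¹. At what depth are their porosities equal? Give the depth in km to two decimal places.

1.02 km

Set phi₀ₐ e^(−βₐz) = phi₀ᵦ e^(−βᵦz) ⇒ ln(phi₀ₐ/phi₀ᵦ) = (βₐ − βᵦ)·z
z = ln(0.62/0.48) / (0.63 − 0.38) = 0.2559 / 0.25 = 1.024 km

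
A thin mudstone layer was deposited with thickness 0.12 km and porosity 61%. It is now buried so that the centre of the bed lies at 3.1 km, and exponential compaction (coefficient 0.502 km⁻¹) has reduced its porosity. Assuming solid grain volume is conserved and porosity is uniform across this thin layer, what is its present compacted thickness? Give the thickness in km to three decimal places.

0.054 km

Porosity at 3.1 km: phi = 0.61·exp(−0.502×3.1) = 0.1287
Solid-volume conservation: h(1−phi) = h₀(1−phi₀) ⇒ h = h₀·(1−phi₀)/(1−phi)
h = 0.12 × (1 − 0.61)/(1 − 0.1287) = 0.12 × 0.4476 = 0.0537 km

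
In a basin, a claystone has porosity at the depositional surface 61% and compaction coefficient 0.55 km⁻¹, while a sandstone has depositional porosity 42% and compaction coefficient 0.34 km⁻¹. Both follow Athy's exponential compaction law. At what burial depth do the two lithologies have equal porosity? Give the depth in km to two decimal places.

1.78 km

Set n₀ₐ e^(−βₐz) = n₀ᵦ e^(−βᵦz) ⇒ ln(n₀ₐ/n₀ᵦ) = (βₐ − βᵦ)·z
z = ln(0.61/0.42) / (0.55 − 0.34) = 0.3732 / 0.21 = 1.777 km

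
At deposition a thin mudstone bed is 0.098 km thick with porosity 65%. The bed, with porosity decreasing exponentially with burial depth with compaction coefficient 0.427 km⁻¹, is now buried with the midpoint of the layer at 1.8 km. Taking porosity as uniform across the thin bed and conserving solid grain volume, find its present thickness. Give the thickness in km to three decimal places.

0.049 km

Porosity at 1.8 km: φ = 0.65·exp(−0.427×1.8) = 0.3014
Solid-volume conservation: h(1−φ) = h₀(1−φ₀) ⇒ h = h₀·(1−φ₀)/(1−φ)
h = 0.098 × (1 − 0.65)/(1 − 0.3014) = 0.098 × 0.5010 = 0.0491 km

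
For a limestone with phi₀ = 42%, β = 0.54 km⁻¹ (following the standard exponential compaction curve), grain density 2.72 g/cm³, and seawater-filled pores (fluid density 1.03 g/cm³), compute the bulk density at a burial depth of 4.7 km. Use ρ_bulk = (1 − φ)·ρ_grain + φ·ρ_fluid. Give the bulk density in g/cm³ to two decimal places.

2.66 g/cm³

Porosity at depth: phi = 0.42·exp(−0.54×4.7) = 0.42×0.0790 = 0.0332
Bulk density: ρ_b = (1−phi)ρ_g + phi·ρ_f = 0.9668×2.72 + 0.0332×1.03
       = 2.630 + 0.034 = 2.664 g/cm³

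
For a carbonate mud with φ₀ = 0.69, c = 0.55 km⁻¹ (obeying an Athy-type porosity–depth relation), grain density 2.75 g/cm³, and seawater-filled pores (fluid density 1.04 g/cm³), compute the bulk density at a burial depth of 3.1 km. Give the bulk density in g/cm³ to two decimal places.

2.54 g/cm³

Porosity at depth: φ = 0.69·exp(−0.55×3.1) = 0.69×0.1818 = 0.1254
Bulk density: ρ_b = (1−φ)ρ_g + φ·ρ_f = 0.8746×2.75 + 0.1254×1.04
       = 2.405 + 0.130 = 2.536 g/cm³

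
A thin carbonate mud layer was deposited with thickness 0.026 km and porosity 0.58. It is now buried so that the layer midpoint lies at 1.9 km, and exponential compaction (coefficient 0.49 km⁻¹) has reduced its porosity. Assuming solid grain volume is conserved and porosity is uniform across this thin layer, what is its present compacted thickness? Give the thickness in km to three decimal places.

0.014 km

Porosity at 1.9 km: n = 0.58·exp(−0.49×1.9) = 0.2286
Solid-volume conservation: h(1−n) = h₀(1−n₀) ⇒ h = h₀·(1−n₀)/(1−n)
h = 0.026 × (1 − 0.58)/(1 − 0.2286) = 0.026 × 0.5445 = 0.0142 km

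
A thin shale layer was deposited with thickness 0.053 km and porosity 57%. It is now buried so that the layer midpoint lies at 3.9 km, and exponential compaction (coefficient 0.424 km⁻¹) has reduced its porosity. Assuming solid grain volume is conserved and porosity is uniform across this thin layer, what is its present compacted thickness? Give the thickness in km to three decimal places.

Porosity at 3.9 km: n = 0.57·exp(−0.424×3.9) = 0.1091
Solid-volume conservation: h(1−n) = h₀(1−n₀) ⇒ h = h₀·(1−n₀)/(1−n)
h = 0.053 × (1 − 0.57)/(1 − 0.1091) = 0.053 × 0.4826 = 0.0256 km

0.026 km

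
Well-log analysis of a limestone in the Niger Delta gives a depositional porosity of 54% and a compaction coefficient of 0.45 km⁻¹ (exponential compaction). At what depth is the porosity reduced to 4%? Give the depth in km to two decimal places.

Invert Athy's law: Z = ln(n₀/n) / k
Z = ln(0.54/0.04) / 0.45 = ln(13.5) / 0.45 = 2.6027 / 0.45 = 5.784 km

5.78 km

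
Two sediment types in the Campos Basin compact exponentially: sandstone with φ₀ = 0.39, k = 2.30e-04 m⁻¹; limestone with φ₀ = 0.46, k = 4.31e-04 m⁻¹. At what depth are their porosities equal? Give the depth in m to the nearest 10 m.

Working in km (1 km = 1000 m; k in km⁻¹ = k in m⁻¹ × 1000):
Set φ₀ₐ e^(−kₐz) = φ₀ᵦ e^(−kᵦz) ⇒ ln(φ₀ₐ/φ₀ᵦ) = (kₐ − kᵦ)·z
z = ln(0.39/0.46) / (0.23 − 0.431) = -0.1651 / -0.201 = 0.821 km

820 m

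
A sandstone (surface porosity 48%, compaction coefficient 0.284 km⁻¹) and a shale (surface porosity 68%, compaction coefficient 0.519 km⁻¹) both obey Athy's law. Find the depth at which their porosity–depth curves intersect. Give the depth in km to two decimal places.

Set n₀ₐ e^(−cₐZ) = n₀ᵦ e^(−cᵦZ) ⇒ ln(n₀ₐ/n₀ᵦ) = (cₐ − cᵦ)·Z
Z = ln(0.48/0.68) / (0.284 − 0.519) = -0.3483 / -0.235 = 1.482 km

1.48 km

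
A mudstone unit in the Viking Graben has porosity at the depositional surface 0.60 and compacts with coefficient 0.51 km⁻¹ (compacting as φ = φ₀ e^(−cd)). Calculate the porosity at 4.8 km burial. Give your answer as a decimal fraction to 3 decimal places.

φ = φ₀·exp(−c·d) = 0.6 × exp(−0.51 × 4.8) = 0.6 × exp(−2.448)
  = 0.6 × 0.0865 = 0.0519

0.052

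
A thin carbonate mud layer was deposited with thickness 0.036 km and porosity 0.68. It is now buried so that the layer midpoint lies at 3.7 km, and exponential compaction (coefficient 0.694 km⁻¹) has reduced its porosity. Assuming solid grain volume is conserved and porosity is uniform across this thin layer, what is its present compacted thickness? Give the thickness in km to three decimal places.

0.012 km

Porosity at 3.7 km: phi = 0.68·exp(−0.694×3.7) = 0.0522
Solid-volume conservation: h(1−phi) = h₀(1−phi₀) ⇒ h = h₀·(1−phi₀)/(1−phi)
h = 0.036 × (1 − 0.68)/(1 − 0.0522) = 0.036 × 0.3376 = 0.0122 km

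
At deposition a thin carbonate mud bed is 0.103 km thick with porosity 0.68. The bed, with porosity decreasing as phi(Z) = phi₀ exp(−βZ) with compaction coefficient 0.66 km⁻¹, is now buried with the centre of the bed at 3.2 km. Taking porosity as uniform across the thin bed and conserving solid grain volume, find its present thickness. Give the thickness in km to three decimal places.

Porosity at 3.2 km: phi = 0.68·exp(−0.66×3.2) = 0.0823
Solid-volume conservation: h(1−phi) = h₀(1−phi₀) ⇒ h = h₀·(1−phi₀)/(1−phi)
h = 0.103 × (1 − 0.68)/(1 − 0.0823) = 0.103 × 0.3487 = 0.0359 km

0.036 km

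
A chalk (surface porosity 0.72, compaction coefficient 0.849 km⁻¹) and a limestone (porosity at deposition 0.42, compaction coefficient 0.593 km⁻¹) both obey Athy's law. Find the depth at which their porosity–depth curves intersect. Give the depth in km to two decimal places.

2.11 km

Set phi₀ₐ e^(−cₐz) = phi₀ᵦ e^(−cᵦz) ⇒ ln(phi₀ₐ/phi₀ᵦ) = (cₐ − cᵦ)·z
z = ln(0.72/0.42) / (0.849 − 0.593) = 0.5390 / 0.256 = 2.105 km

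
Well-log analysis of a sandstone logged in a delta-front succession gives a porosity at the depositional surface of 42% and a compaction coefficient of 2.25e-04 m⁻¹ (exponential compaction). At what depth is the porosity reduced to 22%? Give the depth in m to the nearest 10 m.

Working in km (1 km = 1000 m; β in km⁻¹ = β in m⁻¹ × 1000):
Invert Athy's law: d = ln(phi₀/phi) / β
d = ln(0.42/0.22) / 0.225 = ln(1.909) / 0.225 = 0.6466 / 0.225 = 2.874 km

2870 m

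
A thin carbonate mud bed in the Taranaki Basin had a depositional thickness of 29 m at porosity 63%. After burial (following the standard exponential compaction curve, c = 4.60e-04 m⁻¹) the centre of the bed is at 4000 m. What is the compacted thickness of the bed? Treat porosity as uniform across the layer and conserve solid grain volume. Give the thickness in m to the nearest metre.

Working in km (1 km = 1000 m; c in km⁻¹ = c in m⁻¹ × 1000):
Porosity at 4 km: n = 0.63·exp(−0.46×4) = 0.1001
Solid-volume conservation: h(1−n) = h₀(1−n₀) ⇒ h = h₀·(1−n₀)/(1−n)
h = 0.029 × (1 − 0.63)/(1 − 0.1001) = 0.029 × 0.4111 = 0.0119 km

12 m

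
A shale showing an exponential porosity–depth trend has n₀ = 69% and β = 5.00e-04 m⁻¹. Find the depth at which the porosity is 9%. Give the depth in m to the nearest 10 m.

4070 m

Working in km (1 km = 1000 m; β in km⁻¹ = β in m⁻¹ × 1000):
Invert Athy's law: d = ln(n₀/n) / β
d = ln(0.69/0.09) / 0.5 = ln(7.667) / 0.5 = 2.0369 / 0.5 = 4.074 km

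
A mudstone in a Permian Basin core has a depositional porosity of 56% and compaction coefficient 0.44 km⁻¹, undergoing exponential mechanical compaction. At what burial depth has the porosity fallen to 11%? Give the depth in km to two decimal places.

3.70 km

Invert Athy's law: d = ln(phi₀/phi) / β
d = ln(0.56/0.11) / 0.44 = ln(5.091) / 0.44 = 1.6275 / 0.44 = 3.699 km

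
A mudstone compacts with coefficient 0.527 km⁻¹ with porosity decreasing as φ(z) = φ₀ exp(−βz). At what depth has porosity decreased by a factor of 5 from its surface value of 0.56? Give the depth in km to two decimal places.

3.05 km

φ/φ₀ = 1/5 ⇒ exp(−β·z) = 1/5 ⇒ z = ln(5) / β
z = 1.6094 / 0.527 = 3.054 km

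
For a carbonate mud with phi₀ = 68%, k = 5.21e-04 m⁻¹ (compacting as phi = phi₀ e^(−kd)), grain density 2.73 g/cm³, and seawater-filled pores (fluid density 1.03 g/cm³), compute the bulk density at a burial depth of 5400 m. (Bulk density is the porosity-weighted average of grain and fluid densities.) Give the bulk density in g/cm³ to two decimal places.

2.66 g/cm³

Working in km (1 km = 1000 m; k in km⁻¹ = k in m⁻¹ × 1000):
Porosity at depth: phi = 0.68·exp(−0.521×5.4) = 0.68×0.0600 = 0.0408
Bulk density: ρ_b = (1−phi)ρ_g + phi·ρ_f = 0.9592×2.73 + 0.0408×1.03
       = 2.619 + 0.042 = 2.661 g/cm³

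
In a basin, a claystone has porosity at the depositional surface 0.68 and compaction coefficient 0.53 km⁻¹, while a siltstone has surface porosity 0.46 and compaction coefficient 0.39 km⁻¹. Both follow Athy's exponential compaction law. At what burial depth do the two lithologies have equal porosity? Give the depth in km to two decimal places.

2.79 km

Set phi₀ₐ e^(−cₐZ) = phi₀ᵦ e^(−cᵦZ) ⇒ ln(phi₀ₐ/phi₀ᵦ) = (cₐ − cᵦ)·Z
Z = ln(0.68/0.46) / (0.53 − 0.39) = 0.3909 / 0.14 = 2.792 km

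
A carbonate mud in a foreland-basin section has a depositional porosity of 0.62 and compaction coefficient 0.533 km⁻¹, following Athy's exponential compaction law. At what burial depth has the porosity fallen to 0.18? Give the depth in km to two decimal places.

Invert Athy's law: d = ln(n₀/n) / β
d = ln(0.62/0.18) / 0.533 = ln(3.444) / 0.533 = 1.2368 / 0.533 = 2.320 km

2.32 km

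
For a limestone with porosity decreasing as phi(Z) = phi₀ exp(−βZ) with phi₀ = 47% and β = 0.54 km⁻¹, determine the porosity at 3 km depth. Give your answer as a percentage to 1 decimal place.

9.3%

phi = phi₀·exp(−β·Z) = 0.47 × exp(−0.54 × 3) = 0.47 × exp(−1.62)
  = 0.47 × 0.1979 = 0.0930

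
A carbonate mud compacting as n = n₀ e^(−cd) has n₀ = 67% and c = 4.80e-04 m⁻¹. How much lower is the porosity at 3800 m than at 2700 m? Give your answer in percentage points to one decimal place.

7.5 percentage points

Working in km (1 km = 1000 m; c in km⁻¹ = c in m⁻¹ × 1000):
n(2.7) = 0.67·e^(−0.48×2.7) = 0.1833
n(3.8) = 0.67·e^(−0.48×3.8) = 0.1081
Δn = 0.1833 − 0.1081 = 0.0752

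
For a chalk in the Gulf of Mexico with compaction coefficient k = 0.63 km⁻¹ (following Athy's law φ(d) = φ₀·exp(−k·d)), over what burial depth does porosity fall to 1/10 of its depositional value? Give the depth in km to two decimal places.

φ/φ₀ = 1/10 ⇒ exp(−k·d) = 1/10 ⇒ d = ln(10) / k
d = 2.3026 / 0.63 = 3.655 km

3.65 km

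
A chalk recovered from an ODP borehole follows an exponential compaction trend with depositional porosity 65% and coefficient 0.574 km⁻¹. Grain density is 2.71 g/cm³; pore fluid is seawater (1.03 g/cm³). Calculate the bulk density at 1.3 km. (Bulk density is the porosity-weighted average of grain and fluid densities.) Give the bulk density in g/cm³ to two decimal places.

Porosity at depth: phi = 0.65·exp(−0.574×1.3) = 0.65×0.4742 = 0.3082
Bulk density: ρ_b = (1−phi)ρ_g + phi·ρ_f = 0.6918×2.71 + 0.3082×1.03
       = 1.875 + 0.317 = 2.192 g/cm³

2.19 g/cm³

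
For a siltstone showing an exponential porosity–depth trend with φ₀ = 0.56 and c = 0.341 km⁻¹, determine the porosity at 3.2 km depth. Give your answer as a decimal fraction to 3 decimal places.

0.188

φ = φ₀·exp(−c·d) = 0.56 × exp(−0.341 × 3.2) = 0.56 × exp(−1.091)
  = 0.56 × 0.3358 = 0.1881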